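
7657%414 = 205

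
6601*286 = 1887886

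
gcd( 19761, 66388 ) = 7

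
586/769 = 586/769 = 0.76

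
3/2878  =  3/2878 = 0.00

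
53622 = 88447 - 34825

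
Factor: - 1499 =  - 1499^1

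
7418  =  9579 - 2161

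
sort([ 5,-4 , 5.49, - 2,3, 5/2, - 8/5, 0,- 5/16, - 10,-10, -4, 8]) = [-10, - 10,  -  4, - 4 ,-2,  -  8/5, - 5/16, 0,5/2,3, 5, 5.49, 8 ]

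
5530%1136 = 986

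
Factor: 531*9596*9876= 2^4*3^3*59^1*823^1 * 2399^1 = 50322920976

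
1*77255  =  77255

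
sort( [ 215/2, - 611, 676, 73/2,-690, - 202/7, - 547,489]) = [  -  690, - 611,  -  547, - 202/7,73/2, 215/2,  489, 676]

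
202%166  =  36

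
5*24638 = 123190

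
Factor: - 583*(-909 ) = 529947 = 3^2*11^1 * 53^1 * 101^1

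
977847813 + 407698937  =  1385546750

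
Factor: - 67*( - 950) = 63650 =2^1*5^2*19^1 * 67^1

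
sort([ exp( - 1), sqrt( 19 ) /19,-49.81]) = [ - 49.81, sqrt(19) /19, exp( - 1) ]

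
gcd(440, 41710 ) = 10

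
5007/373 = 5007/373 = 13.42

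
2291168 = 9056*253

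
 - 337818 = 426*(-793)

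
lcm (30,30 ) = 30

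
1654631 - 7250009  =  -5595378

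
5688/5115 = 1+ 191/1705 = 1.11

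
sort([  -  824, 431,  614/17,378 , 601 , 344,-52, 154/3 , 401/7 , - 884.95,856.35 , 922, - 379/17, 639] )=[ - 884.95, - 824 , - 52, - 379/17, 614/17, 154/3,401/7,344, 378,431,601,639, 856.35,922] 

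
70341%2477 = 985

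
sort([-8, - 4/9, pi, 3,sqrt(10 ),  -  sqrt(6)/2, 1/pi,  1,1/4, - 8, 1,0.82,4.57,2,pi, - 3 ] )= [ - 8, - 8, - 3, - sqrt(6 )/2,-4/9, 1/4, 1/pi,0.82, 1 , 1, 2, 3 , pi,pi,sqrt( 10), 4.57 ] 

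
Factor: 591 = 3^1*197^1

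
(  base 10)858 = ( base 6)3550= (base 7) 2334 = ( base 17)2g8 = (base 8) 1532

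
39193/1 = 39193 =39193.00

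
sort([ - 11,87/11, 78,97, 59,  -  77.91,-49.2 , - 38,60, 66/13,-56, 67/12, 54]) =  [ - 77.91, - 56,-49.2, - 38,  -  11,66/13 , 67/12,  87/11,54, 59,60,78,97 ]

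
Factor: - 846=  - 2^1*3^2 * 47^1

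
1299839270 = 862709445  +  437129825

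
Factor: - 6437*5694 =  - 2^1*3^1*13^1*41^1*73^1*157^1 = - 36652278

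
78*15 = 1170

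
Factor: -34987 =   -  59^1 * 593^1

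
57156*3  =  171468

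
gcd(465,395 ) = 5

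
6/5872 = 3/2936 = 0.00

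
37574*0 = 0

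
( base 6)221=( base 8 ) 125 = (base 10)85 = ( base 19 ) 49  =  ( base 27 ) 34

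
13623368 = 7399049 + 6224319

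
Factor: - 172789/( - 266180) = 2^(-2)*5^(-1)*131^1*1319^1 *13309^( - 1)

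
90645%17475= 3270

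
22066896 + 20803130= 42870026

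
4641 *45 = 208845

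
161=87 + 74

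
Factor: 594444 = 2^2*3^1*49537^1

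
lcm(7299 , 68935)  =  620415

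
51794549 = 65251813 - 13457264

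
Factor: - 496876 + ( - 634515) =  - 1131391 = -53^1*21347^1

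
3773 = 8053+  - 4280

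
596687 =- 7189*(  -  83) 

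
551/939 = 551/939 = 0.59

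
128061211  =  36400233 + 91660978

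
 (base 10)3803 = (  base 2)111011011011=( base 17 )D2C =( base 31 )3TL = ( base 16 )EDB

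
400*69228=27691200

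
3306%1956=1350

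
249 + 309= 558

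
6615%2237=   2141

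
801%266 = 3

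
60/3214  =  30/1607 = 0.02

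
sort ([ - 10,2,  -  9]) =[ -10, - 9,2 ] 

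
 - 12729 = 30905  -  43634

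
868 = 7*124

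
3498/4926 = 583/821= 0.71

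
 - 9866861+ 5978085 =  - 3888776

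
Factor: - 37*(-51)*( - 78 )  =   - 2^1*3^2 * 13^1*17^1*37^1 = -147186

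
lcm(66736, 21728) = 934304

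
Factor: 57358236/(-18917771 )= -2^2 * 3^1*13^1 *47^1*3821^(  -  1 )*4951^( - 1 )*7823^1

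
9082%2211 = 238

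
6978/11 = 6978/11 = 634.36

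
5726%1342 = 358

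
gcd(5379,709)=1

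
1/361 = 1/361 = 0.00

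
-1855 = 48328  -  50183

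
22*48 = 1056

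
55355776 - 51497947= 3857829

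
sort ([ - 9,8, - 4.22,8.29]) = [ - 9,-4.22,8, 8.29]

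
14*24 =336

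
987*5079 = 5012973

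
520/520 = 1 = 1.00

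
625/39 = 16 +1/39 = 16.03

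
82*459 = 37638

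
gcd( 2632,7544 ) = 8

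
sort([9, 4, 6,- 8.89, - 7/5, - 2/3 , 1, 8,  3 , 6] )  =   [ - 8.89,-7/5, - 2/3,1,3,4, 6,6, 8,9 ] 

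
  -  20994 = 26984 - 47978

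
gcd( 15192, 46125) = 9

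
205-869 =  - 664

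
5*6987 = 34935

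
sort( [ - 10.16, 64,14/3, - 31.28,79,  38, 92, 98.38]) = [ - 31.28,-10.16,14/3 , 38, 64,  79,92, 98.38]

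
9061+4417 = 13478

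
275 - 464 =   -  189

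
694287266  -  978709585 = -284422319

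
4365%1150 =915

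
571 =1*571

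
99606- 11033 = 88573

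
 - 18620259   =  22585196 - 41205455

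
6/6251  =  6/6251 = 0.00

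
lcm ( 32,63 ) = 2016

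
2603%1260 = 83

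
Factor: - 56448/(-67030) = 28224/33515 = 2^6 *3^2*5^( - 1 )*7^2*6703^( - 1)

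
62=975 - 913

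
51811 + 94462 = 146273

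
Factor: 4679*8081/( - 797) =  - 797^( -1 )*4679^1*8081^1  =  -  37810999/797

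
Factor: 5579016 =2^3*3^1*232459^1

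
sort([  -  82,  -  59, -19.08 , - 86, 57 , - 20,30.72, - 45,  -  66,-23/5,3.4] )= [ - 86, - 82 , - 66, - 59, - 45,-20,- 19.08,- 23/5,3.4,30.72,57]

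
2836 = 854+1982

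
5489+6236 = 11725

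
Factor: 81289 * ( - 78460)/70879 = -2^2 * 5^1*13^3 *37^1*3923^1* 70879^( - 1) = - 6377934940/70879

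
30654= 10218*3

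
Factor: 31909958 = 2^1 * 15954979^1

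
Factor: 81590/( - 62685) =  - 2^1*3^( - 2)*7^( - 1)*41^1 = - 82/63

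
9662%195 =107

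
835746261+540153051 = 1375899312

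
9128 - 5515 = 3613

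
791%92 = 55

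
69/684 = 23/228 = 0.10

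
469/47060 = 469/47060  =  0.01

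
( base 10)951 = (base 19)2c1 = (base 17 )34g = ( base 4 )32313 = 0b1110110111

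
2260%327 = 298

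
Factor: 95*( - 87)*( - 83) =685995 = 3^1 * 5^1*19^1 * 29^1 * 83^1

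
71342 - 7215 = 64127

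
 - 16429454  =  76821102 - 93250556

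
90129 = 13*6933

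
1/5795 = 1/5795 = 0.00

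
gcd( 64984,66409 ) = 1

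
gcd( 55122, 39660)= 6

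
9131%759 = 23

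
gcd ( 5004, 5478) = 6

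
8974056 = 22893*392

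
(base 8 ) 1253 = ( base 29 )NG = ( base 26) 107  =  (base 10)683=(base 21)1BB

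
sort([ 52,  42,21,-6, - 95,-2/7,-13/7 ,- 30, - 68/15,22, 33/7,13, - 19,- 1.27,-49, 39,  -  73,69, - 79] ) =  [-95,-79 ,-73 , - 49,  -  30,  -  19 ,-6,-68/15, - 13/7, - 1.27 , - 2/7,33/7,13,21, 22, 39 , 42,52, 69]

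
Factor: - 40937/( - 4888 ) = 2^( - 3) * 67^1 = 67/8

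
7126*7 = 49882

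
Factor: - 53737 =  - 17^1*29^1 *109^1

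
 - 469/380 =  - 469/380 = - 1.23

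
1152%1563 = 1152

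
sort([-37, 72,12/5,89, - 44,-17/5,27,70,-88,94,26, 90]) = [-88,  -  44,-37, - 17/5,  12/5,26,27,70,72,89, 90,94 ]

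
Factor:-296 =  -2^3*37^1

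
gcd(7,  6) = 1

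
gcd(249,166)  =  83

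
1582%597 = 388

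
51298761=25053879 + 26244882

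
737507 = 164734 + 572773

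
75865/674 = 112  +  377/674 = 112.56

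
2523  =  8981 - 6458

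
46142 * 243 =11212506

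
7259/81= 7259/81 =89.62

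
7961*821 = 6535981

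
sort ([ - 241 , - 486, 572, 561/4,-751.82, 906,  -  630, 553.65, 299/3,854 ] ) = [ - 751.82,-630, - 486,- 241, 299/3, 561/4,553.65, 572, 854, 906]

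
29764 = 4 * 7441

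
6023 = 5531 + 492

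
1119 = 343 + 776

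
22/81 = 22/81 =0.27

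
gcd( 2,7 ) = 1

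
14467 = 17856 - 3389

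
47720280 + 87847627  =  135567907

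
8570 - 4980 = 3590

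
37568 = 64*587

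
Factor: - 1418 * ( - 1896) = 2688528= 2^4 * 3^1 * 79^1*709^1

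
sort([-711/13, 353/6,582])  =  [ - 711/13, 353/6,582 ] 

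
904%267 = 103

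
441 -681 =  - 240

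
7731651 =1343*5757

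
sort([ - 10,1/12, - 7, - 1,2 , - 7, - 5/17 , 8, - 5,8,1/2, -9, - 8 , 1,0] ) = [  -  10, - 9,  -  8,-7, - 7,  -  5, -1, - 5/17,0,1/12, 1/2,1,2, 8,  8]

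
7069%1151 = 163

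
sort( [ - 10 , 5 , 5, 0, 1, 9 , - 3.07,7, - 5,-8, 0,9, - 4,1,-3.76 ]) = [ - 10, -8,  -  5, -4, - 3.76,  -  3.07,0, 0 , 1, 1, 5, 5,7, 9, 9]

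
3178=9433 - 6255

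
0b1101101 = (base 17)67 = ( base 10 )109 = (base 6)301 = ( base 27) 41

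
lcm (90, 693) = 6930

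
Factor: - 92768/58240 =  - 2^( - 2)*5^( - 1)*7^( - 1 )*223^1 = - 223/140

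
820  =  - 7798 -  - 8618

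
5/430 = 1/86 = 0.01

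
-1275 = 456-1731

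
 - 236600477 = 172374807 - 408975284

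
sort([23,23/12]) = [23/12,23 ] 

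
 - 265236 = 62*(  -  4278 )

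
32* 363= 11616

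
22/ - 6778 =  - 1 + 3378/3389 = - 0.00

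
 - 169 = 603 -772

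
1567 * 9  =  14103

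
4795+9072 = 13867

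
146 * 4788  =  699048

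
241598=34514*7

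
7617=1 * 7617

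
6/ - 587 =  - 1 + 581/587 = - 0.01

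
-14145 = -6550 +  - 7595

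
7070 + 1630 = 8700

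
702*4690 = 3292380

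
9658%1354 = 180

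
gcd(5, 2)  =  1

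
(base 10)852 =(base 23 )1e1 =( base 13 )507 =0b1101010100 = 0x354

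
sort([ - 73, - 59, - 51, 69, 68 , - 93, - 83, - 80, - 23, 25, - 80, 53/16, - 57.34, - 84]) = [ - 93,-84, - 83, - 80, - 80, - 73, - 59, - 57.34, - 51,-23, 53/16,25, 68,  69]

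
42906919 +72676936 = 115583855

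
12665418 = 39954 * 317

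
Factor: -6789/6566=-2^(-1)*3^1*7^( - 2)* 31^1*67^(-1) *73^1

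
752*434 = 326368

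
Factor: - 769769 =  - 7^1 * 11^1 * 13^1*769^1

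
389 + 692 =1081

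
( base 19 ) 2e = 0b110100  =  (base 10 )52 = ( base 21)2a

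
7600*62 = 471200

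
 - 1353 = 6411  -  7764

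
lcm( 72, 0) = 0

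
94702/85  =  94702/85 = 1114.14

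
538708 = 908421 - 369713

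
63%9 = 0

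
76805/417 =76805/417 = 184.18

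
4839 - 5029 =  - 190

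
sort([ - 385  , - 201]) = [ - 385, - 201]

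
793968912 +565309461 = 1359278373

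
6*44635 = 267810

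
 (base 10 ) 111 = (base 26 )47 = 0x6F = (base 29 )3O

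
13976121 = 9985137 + 3990984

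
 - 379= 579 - 958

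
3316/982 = 3 + 185/491 = 3.38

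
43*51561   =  2217123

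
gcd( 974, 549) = 1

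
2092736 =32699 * 64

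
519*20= 10380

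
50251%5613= 5347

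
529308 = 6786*78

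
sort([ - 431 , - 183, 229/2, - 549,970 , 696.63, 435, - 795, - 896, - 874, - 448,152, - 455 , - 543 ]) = [ - 896 , - 874,  -  795,-549, - 543 , - 455, - 448, - 431, - 183, 229/2 , 152,435 , 696.63,970] 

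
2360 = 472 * 5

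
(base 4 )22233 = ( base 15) 30c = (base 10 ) 687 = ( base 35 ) JM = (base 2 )1010101111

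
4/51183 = 4/51183 = 0.00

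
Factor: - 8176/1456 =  - 13^ ( - 1)*73^1 =- 73/13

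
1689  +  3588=5277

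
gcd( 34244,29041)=1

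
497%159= 20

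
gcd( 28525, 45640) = 5705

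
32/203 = 32/203 = 0.16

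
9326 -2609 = 6717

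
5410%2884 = 2526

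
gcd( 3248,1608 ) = 8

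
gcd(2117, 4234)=2117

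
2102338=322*6529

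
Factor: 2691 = 3^2 *13^1*23^1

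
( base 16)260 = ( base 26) na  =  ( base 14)316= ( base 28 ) LK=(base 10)608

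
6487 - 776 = 5711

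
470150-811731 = - 341581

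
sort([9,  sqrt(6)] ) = [ sqrt(6),  9 ]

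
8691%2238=1977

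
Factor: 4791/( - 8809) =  - 3^1*23^( - 1 )*383^(-1)*1597^1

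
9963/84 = 3321/28 = 118.61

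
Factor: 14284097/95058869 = 17^1*41^ (  -  2)* 193^( - 1) * 293^( - 1)*840241^1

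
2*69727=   139454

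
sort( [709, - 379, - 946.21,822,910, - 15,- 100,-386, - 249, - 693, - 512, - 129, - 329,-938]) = [ - 946.21, - 938,-693, - 512, - 386,- 379,-329, - 249,- 129 , - 100, - 15,709, 822,910]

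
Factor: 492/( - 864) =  - 2^( - 3)*3^( - 2)*41^1  =  -41/72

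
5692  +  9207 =14899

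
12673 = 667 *19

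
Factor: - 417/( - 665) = 3^1*5^( - 1)*7^( - 1)*19^ (- 1)*139^1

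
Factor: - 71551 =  - 71551^1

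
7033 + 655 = 7688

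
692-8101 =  - 7409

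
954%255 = 189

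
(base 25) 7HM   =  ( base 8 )11326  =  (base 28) 646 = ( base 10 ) 4822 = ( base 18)efg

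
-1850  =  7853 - 9703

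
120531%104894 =15637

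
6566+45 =6611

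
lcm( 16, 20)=80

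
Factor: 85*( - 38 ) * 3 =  - 9690 = - 2^1 * 3^1*5^1 * 17^1* 19^1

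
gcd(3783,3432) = 39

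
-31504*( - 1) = 31504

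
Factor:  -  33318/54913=  -  2^1*3^3*89^ (- 1) = - 54/89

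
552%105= 27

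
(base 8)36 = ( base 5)110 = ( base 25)15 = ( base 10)30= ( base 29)11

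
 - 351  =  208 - 559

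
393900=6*65650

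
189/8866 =189/8866 = 0.02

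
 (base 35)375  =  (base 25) 670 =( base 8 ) 7525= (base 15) 126a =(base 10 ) 3925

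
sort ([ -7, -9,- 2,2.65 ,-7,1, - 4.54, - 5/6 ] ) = [ - 9, - 7, - 7, - 4.54, -2, - 5/6,  1,  2.65 ] 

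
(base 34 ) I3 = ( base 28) lr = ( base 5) 4430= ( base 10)615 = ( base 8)1147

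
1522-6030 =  - 4508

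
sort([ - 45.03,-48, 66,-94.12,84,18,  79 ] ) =[ - 94.12,-48, - 45.03, 18,66,79,84 ]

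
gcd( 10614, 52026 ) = 174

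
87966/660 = 133 +31/110 = 133.28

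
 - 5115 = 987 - 6102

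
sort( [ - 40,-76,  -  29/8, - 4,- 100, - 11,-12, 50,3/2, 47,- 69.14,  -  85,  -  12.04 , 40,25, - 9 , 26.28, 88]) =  [ - 100, - 85,- 76,  -  69.14, - 40,  -  12.04,-12,  -  11,-9 , - 4,  -  29/8,3/2,25,  26.28,  40, 47,50, 88]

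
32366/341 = 32366/341 = 94.91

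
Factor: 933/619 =3^1*311^1*619^( - 1 )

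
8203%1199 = 1009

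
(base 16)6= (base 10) 6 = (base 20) 6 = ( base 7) 6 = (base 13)6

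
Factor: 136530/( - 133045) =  - 2^1*3^2*11^( - 1)*37^1*59^ ( - 1) =-666/649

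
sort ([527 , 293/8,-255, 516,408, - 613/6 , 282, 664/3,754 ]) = [ - 255 , - 613/6, 293/8 , 664/3, 282, 408,516,  527, 754]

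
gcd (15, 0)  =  15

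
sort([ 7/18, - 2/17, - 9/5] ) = [-9/5, - 2/17,7/18] 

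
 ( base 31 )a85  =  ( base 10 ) 9863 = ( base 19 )1862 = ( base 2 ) 10011010000111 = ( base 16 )2687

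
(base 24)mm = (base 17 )1f6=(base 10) 550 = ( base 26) l4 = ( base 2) 1000100110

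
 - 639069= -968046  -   - 328977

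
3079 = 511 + 2568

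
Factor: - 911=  - 911^1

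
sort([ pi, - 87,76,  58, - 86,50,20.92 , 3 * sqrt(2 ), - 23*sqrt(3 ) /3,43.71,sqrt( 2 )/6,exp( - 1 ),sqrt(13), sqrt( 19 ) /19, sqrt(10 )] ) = [- 87,- 86, - 23*sqrt( 3)/3,sqrt (19 )/19, sqrt( 2 )/6, exp(-1 ),pi,sqrt ( 10),sqrt(13),3 * sqrt(2),20.92,  43.71,50, 58,76] 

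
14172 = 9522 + 4650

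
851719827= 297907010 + 553812817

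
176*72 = 12672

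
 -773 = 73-846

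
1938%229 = 106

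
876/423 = 292/141 = 2.07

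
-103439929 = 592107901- 695547830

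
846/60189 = 282/20063 = 0.01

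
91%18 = 1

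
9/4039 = 9/4039=0.00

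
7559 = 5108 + 2451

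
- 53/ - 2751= 53/2751 = 0.02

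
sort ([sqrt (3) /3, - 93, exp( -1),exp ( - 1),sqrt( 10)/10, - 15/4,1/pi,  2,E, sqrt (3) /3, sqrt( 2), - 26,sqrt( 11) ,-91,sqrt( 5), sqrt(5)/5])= [ - 93, - 91 , - 26, - 15/4, sqrt(10)/10, 1/pi,  exp( - 1) , exp ( - 1 ),sqrt( 5)/5, sqrt (3)/3, sqrt( 3 ) /3, sqrt(2 ),2, sqrt( 5 ), E, sqrt(11) ]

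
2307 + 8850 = 11157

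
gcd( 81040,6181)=1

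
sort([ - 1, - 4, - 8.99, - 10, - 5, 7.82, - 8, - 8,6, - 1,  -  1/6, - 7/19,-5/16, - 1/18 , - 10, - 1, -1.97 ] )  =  [ - 10, - 10, - 8.99, - 8 , - 8, - 5, - 4, - 1.97,-1, - 1, - 1,-7/19, - 5/16 ,-1/6,-1/18, 6, 7.82 ] 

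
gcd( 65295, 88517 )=1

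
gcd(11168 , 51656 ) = 8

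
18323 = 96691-78368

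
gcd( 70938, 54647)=1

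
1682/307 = 5 + 147/307  =  5.48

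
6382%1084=962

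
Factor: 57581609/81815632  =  2^( - 4)*19^1* 67^1*45233^1*5113477^(-1) 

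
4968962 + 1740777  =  6709739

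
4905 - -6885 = 11790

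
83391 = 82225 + 1166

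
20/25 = 4/5=0.80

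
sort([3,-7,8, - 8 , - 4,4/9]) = [ - 8,-7,-4,4/9,3,8]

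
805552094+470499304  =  1276051398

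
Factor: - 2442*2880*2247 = -2^7*3^4*5^1*7^1*11^1*37^1*107^1 = -15803061120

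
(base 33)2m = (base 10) 88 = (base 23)3J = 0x58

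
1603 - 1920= - 317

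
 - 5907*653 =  - 3857271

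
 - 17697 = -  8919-8778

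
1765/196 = 1765/196 = 9.01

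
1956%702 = 552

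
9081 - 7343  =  1738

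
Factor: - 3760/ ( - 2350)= 8/5 = 2^3 *5^( - 1 ) 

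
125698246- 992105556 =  - 866407310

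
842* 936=788112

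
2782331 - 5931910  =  -3149579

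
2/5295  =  2/5295=0.00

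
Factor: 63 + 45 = 2^2*3^3 = 108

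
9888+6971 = 16859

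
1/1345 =1/1345 = 0.00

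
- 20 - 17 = -37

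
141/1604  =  141/1604 = 0.09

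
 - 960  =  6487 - 7447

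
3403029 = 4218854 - 815825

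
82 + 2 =84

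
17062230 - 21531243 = -4469013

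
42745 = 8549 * 5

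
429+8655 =9084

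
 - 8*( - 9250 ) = 74000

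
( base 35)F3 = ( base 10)528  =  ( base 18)1B6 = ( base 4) 20100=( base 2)1000010000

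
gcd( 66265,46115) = 5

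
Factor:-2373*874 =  - 2^1*3^1*7^1*19^1*23^1*113^1 = - 2074002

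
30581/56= 30581/56 = 546.09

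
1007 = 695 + 312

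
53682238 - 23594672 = 30087566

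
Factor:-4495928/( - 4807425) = 2^3*3^( - 1)*  5^( - 2 )*7^(-1)*29^1*9157^(- 1)*19379^1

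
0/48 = 0 = 0.00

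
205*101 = 20705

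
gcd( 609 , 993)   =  3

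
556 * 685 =380860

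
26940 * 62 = 1670280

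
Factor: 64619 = 19^2*179^1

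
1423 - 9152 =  - 7729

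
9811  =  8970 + 841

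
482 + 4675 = 5157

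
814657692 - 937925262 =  -123267570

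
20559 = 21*979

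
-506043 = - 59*8577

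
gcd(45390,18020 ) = 170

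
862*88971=76693002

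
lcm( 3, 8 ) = 24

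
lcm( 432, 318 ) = 22896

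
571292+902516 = 1473808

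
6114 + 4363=10477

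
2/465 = 2/465 = 0.00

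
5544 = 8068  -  2524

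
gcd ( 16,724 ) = 4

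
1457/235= 31/5  =  6.20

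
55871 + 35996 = 91867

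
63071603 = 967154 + 62104449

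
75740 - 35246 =40494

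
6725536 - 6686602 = 38934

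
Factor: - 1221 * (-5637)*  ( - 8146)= - 56067101442 = - 2^1* 3^2*11^1*37^1*1879^1 * 4073^1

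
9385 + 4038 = 13423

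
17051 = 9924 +7127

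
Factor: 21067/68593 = 7^( - 1 )*41^(-1)*239^( - 1)*21067^1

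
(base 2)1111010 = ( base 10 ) 122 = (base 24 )52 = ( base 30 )42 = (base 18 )6e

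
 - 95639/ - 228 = 419 + 107/228 =419.47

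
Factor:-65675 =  - 5^2  *37^1 * 71^1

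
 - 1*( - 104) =104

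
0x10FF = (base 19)c10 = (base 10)4351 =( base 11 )32a6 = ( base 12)2627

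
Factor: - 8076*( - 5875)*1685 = 2^2*3^1*5^4*47^1*337^1*673^1 = 79947352500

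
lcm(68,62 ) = 2108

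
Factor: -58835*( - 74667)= 4393032945 =3^1 * 5^1*7^1*41^2*24889^1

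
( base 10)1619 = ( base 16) 653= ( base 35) 1B9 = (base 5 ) 22434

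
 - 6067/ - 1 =6067 + 0/1 = 6067.00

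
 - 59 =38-97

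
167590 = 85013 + 82577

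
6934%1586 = 590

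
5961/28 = 212 + 25/28 = 212.89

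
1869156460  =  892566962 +976589498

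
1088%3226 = 1088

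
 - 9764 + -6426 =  - 16190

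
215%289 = 215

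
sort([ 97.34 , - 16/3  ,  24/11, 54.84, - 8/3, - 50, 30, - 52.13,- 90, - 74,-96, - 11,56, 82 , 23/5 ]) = [ - 96, - 90, - 74, - 52.13, - 50,  -  11, - 16/3,-8/3,24/11,23/5,30,54.84,56,82,97.34]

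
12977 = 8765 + 4212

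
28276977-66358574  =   - 38081597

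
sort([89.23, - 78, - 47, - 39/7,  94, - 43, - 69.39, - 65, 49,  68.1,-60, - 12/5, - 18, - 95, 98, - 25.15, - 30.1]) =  [ - 95,-78,  -  69.39, -65, - 60, -47,-43, - 30.1, - 25.15, - 18, - 39/7,- 12/5,49 , 68.1,  89.23, 94, 98]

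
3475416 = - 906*(  -  3836)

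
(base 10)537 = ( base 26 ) kh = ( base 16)219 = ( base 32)GP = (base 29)IF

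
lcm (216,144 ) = 432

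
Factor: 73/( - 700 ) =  - 2^( - 2 )*5^( - 2)*7^( - 1)*73^1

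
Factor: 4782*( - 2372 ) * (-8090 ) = 91764093360 = 2^4*3^1*5^1*593^1*797^1*809^1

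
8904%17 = 13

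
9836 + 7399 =17235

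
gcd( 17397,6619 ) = 1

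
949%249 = 202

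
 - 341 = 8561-8902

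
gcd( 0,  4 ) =4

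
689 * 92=63388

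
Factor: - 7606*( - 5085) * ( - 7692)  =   - 2^3*3^3*5^1*113^1*641^1*3803^1 = - 297499714920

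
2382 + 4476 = 6858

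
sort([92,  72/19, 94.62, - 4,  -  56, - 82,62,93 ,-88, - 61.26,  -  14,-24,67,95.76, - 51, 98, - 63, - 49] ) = [ - 88, - 82, - 63, - 61.26, - 56, - 51, - 49, - 24, - 14, - 4,72/19,62,67,92, 93,94.62 , 95.76,98 ]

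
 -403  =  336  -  739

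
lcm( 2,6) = 6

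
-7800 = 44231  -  52031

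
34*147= 4998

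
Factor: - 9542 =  - 2^1*13^1*367^1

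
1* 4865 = 4865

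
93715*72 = 6747480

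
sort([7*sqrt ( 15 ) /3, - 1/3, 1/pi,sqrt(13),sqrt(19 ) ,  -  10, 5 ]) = [ - 10,-1/3 , 1/pi, sqrt(13),sqrt( 19),5,7*sqrt(15)/3]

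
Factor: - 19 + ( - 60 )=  - 79^1 = - 79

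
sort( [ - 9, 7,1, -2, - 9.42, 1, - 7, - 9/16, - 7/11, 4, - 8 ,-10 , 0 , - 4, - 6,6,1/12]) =[ - 10, - 9.42, - 9, - 8 , - 7 ,-6,-4, - 2, - 7/11, - 9/16 , 0,1/12, 1, 1 , 4,  6, 7] 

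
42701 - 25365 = 17336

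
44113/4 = 11028+1/4 = 11028.25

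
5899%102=85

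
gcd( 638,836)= 22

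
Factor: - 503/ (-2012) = 1/4 = 2^ ( - 2)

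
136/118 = 1 +9/59 = 1.15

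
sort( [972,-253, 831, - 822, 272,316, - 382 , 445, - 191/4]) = [ - 822 , - 382, - 253,  -  191/4, 272,  316,  445, 831, 972 ]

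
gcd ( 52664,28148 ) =908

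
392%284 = 108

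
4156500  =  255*16300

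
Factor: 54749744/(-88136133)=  - 2^4*3^( -1)*7^1*29^( - 1)*151^( - 1)*163^1*2999^1*6709^(-1) 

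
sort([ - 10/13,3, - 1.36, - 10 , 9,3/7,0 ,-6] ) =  [ - 10, - 6,  -  1.36,-10/13,0,3/7, 3, 9]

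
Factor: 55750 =2^1*5^3 * 223^1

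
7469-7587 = -118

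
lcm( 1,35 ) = 35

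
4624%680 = 544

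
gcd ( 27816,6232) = 152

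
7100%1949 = 1253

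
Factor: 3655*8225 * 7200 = 216449100000  =  2^5  *  3^2*5^5* 7^1 * 17^1 * 43^1* 47^1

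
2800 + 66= 2866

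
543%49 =4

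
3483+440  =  3923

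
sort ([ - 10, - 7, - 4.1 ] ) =[ - 10, - 7,-4.1 ] 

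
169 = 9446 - 9277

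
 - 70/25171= - 1+25101/25171 = - 0.00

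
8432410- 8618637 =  - 186227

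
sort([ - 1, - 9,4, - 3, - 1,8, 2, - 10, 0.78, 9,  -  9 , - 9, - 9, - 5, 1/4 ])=[ - 10, - 9, - 9, - 9 , -9,-5  ,  -  3,-1, - 1, 1/4,  0.78,2,4,8,9]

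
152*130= 19760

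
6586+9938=16524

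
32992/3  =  10997+1/3 = 10997.33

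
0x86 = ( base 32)46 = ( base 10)134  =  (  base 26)54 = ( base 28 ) 4M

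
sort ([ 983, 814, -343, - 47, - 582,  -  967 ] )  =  [ - 967, - 582 , - 343,- 47, 814,983]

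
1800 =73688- 71888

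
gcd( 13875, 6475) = 925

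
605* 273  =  165165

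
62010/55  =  12402/11 = 1127.45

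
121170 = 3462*35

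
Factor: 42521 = 101^1*421^1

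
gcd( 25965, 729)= 9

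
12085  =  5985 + 6100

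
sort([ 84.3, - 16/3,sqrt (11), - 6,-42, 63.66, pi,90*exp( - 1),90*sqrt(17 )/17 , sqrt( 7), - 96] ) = [ - 96, - 42 , - 6, - 16/3 , sqrt( 7), pi , sqrt (11), 90*sqrt( 17 ) /17,  90*exp(  -  1) , 63.66, 84.3]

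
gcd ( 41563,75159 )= 1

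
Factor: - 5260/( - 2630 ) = 2^1=2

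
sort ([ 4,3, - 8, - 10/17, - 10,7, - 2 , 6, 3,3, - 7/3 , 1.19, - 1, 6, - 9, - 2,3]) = [ - 10, - 9,- 8, - 7/3, - 2, - 2, - 1 , - 10/17,1.19,3,  3,  3, 3,4,  6,6,7 ]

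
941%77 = 17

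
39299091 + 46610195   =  85909286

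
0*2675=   0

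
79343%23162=9857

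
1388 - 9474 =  - 8086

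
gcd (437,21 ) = 1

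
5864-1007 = 4857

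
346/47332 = 173/23666 = 0.01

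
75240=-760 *( - 99)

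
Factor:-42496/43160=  - 64/65 = - 2^6 * 5^( -1)*13^( - 1 ) 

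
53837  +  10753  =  64590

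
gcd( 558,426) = 6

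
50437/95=50437/95  =  530.92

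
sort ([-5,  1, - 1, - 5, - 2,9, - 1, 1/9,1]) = [ - 5, - 5, - 2, - 1, - 1, 1/9,1, 1, 9]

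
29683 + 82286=111969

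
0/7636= 0 = 0.00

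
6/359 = 6/359 = 0.02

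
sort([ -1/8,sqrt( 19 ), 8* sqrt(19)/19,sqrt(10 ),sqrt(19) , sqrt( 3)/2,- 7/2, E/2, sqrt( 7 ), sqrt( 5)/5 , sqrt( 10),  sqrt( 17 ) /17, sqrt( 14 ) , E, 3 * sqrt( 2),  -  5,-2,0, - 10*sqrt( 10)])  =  [-10* sqrt( 10 ),  -  5, - 7/2, - 2 , - 1/8,0, sqrt( 17) /17,sqrt( 5) /5, sqrt( 3 ) /2,E/2,8*sqrt( 19 )/19,sqrt( 7),E,  sqrt( 10),sqrt ( 10 ),sqrt( 14 ),3*sqrt (2),sqrt( 19)  ,  sqrt( 19 )]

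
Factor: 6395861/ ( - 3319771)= - 7^( - 1 )*13^( - 1)* 191^( - 2)*6395861^1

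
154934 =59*2626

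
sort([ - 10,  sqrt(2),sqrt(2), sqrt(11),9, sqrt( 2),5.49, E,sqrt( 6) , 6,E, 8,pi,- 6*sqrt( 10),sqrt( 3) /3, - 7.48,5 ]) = [- 6*sqrt(10 ) , - 10, - 7.48,sqrt ( 3 ) /3, sqrt(2 ),  sqrt(2), sqrt(2), sqrt( 6), E, E, pi , sqrt( 11 ), 5, 5.49, 6,8, 9] 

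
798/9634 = 399/4817 =0.08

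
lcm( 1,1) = 1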